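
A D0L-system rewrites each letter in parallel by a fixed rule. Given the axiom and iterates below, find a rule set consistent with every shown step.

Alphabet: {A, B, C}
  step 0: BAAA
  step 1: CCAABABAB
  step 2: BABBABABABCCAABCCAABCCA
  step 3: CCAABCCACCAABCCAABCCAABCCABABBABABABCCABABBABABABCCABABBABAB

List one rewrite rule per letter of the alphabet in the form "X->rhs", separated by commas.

A->AB, B->CCA, C->BAB

  step 2 ⇒ step 3: BABBABABABCCAABCCAABCCA ⇒ CCA·AB·CCA·CCA·AB·CCA·AB·CCA·AB·CCA·BAB·BAB·AB·AB·CCA·BAB·BAB·AB·AB·CCA·BAB·BAB·AB
    A ↦ AB
    B ↦ CCA
    C ↦ BAB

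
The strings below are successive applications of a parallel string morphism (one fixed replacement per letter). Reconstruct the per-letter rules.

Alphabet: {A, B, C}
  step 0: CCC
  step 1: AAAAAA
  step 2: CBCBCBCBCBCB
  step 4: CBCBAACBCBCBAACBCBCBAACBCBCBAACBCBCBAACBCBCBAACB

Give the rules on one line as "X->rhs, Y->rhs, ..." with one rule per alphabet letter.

  step 1 ⇒ step 2: AAAAAA ⇒ CB·CB·CB·CB·CB·CB
    A ↦ CB
    B ↦ CB  (constrained at step 2)
  step 0 ⇒ step 1: CCC ⇒ AA·AA·AA
    C ↦ AA

A->CB, B->CB, C->AA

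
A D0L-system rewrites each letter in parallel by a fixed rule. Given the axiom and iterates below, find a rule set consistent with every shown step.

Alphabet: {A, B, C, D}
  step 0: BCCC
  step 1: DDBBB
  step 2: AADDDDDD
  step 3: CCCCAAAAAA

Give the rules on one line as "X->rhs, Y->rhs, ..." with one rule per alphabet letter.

  step 2 ⇒ step 3: AADDDDDD ⇒ CC·CC·A·A·A·A·A·A
    A ↦ CC
    D ↦ A
  step 0 ⇒ step 1: BCCC ⇒ DD·B·B·B
    B ↦ DD
  step 0 ⇒ step 1: BCCC ⇒ DD·B·B·B
    C ↦ B

A->CC, B->DD, C->B, D->A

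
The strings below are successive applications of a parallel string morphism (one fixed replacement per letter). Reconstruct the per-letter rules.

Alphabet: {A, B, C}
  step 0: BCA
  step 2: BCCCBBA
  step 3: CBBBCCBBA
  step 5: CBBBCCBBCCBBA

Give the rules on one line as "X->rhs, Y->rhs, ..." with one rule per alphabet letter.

  step 2 ⇒ step 3: BCCCBBA ⇒ C·B·B·B·C·C·BBA
    A ↦ BBA
    B ↦ C
    C ↦ B

A->BBA, B->C, C->B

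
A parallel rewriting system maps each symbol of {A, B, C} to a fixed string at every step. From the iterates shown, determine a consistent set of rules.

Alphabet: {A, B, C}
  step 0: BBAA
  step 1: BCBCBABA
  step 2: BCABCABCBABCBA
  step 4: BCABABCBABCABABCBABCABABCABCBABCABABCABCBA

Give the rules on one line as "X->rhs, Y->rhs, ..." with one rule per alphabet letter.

  step 1 ⇒ step 2: BCBCBABA ⇒ BC·A·BC·A·BC·BA·BC·BA
    A ↦ BA
    B ↦ BC
    C ↦ A

A->BA, B->BC, C->A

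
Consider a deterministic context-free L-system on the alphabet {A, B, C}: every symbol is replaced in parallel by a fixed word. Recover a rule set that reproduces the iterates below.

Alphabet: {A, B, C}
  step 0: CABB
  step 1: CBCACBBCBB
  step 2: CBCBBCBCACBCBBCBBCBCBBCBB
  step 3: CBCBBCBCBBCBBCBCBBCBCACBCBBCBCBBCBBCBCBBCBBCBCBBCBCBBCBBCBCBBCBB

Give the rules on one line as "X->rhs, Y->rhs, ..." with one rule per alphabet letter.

A->CA, B->CBB, C->CB

  step 2 ⇒ step 3: CBCBBCBCACBCBBCBBCBCBBCBB ⇒ CB·CBB·CB·CBB·CBB·CB·CBB·CB·CA·CB·CBB·CB·CBB·CBB·CB·CBB·CBB·CB·CBB·CB·CBB·CBB·CB·CBB·CBB
    A ↦ CA
    B ↦ CBB
    C ↦ CB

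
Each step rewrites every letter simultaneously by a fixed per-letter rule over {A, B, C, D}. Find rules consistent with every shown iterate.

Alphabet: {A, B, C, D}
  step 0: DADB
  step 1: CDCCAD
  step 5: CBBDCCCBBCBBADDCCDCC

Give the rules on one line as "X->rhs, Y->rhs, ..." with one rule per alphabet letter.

  step 0 ⇒ step 1: DADB ⇒ C·DC·C·AD
    A ↦ DC
    B ↦ AD
    D ↦ C
    C ↦ B  (constrained at step 1)

A->DC, B->AD, C->B, D->C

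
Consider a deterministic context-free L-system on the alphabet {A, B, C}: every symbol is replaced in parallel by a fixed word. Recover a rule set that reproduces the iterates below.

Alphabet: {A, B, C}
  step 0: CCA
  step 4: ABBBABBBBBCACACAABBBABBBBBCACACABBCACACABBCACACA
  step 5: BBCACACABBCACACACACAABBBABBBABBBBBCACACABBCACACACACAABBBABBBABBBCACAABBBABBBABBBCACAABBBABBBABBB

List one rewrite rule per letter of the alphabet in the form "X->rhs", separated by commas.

A->BB, B->CA, C->AB

  step 4 ⇒ step 5: ABBBABBBBBCACACAABBBABBBBBCACACABBCACACABBCACACA ⇒ BB·CA·CA·CA·BB·CA·CA·CA·CA·CA·AB·BB·AB·BB·AB·BB·BB·CA·CA·CA·BB·CA·CA·CA·CA·CA·AB·BB·AB·BB·AB·BB·CA·CA·AB·BB·AB·BB·AB·BB·CA·CA·AB·BB·AB·BB·AB·BB
    A ↦ BB
    B ↦ CA
    C ↦ AB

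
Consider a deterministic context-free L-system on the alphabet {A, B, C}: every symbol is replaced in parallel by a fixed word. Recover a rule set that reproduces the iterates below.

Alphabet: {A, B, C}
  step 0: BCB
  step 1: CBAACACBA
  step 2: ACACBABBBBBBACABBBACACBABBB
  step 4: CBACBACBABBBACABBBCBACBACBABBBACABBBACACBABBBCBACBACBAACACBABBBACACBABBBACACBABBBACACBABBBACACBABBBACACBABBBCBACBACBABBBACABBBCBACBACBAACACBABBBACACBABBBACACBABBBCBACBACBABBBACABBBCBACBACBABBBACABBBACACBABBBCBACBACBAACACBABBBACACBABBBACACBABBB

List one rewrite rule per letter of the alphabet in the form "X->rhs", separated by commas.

A->BBB, B->CBA, C->ACA

  step 1 ⇒ step 2: CBAACACBA ⇒ ACA·CBA·BBB·BBB·ACA·BBB·ACA·CBA·BBB
    A ↦ BBB
    B ↦ CBA
    C ↦ ACA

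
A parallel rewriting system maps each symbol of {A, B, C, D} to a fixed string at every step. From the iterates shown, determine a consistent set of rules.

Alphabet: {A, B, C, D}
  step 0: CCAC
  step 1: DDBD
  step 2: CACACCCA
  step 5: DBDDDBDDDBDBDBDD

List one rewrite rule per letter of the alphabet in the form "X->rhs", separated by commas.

A->B, B->CC, C->D, D->CA

  step 1 ⇒ step 2: DDBD ⇒ CA·CA·CC·CA
    B ↦ CC
    D ↦ CA
  step 0 ⇒ step 1: CCAC ⇒ D·D·B·D
    A ↦ B
  step 0 ⇒ step 1: CCAC ⇒ D·D·B·D
    C ↦ D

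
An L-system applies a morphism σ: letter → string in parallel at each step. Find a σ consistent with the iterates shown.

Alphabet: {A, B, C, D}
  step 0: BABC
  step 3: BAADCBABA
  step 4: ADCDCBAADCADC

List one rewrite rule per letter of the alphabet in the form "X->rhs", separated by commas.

  step 3 ⇒ step 4: BAADCBABA ⇒ A·DC·DC·B·A·A·DC·A·DC
    A ↦ DC
    B ↦ A
    C ↦ A
    D ↦ B

A->DC, B->A, C->A, D->B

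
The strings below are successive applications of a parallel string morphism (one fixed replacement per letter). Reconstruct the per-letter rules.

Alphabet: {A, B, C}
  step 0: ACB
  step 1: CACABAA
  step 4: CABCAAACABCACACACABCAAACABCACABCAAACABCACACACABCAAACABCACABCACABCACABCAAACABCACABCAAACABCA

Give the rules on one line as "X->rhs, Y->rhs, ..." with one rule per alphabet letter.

A->CA, B->AA, C->CAB

  step 0 ⇒ step 1: ACB ⇒ CA·CAB·AA
    A ↦ CA
    B ↦ AA
    C ↦ CAB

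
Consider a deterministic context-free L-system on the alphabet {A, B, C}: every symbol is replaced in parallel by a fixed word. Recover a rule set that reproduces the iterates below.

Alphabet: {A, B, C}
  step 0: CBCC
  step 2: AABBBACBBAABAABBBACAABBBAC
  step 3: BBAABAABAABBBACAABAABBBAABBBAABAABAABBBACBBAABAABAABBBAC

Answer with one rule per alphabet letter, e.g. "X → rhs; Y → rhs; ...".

  step 2 ⇒ step 3: AABBBACBBAABAABBBACAABBBAC ⇒ B·B·AAB·AAB·AAB·B·BAC·AAB·AAB·B·B·AAB·B·B·AAB·AAB·AAB·B·BAC·B·B·AAB·AAB·AAB·B·BAC
    A ↦ B
    B ↦ AAB
    C ↦ BAC

A->B, B->AAB, C->BAC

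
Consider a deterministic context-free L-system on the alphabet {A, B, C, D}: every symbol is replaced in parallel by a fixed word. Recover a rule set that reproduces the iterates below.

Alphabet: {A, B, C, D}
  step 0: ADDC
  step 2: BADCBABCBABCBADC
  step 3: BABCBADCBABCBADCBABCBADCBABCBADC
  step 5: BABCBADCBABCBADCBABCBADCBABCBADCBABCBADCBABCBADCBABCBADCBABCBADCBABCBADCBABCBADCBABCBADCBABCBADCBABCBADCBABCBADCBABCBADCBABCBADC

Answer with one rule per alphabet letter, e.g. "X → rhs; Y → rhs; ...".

A->BC, B->BA, C->DC, D->BA

  step 2 ⇒ step 3: BADCBABCBABCBADC ⇒ BA·BC·BA·DC·BA·BC·BA·DC·BA·BC·BA·DC·BA·BC·BA·DC
    A ↦ BC
    B ↦ BA
    C ↦ DC
    D ↦ BA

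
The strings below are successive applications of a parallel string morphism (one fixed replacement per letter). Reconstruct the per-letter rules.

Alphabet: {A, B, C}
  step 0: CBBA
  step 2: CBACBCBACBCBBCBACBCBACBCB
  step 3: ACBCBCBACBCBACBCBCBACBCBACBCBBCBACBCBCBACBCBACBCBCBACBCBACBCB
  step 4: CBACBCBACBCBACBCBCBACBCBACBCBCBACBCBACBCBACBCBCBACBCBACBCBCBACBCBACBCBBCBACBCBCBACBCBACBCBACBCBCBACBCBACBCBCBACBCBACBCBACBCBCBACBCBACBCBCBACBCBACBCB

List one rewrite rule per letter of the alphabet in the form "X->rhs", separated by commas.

A->CB, B->BCB, C->AC

  step 3 ⇒ step 4: ACBCBCBACBCBACBCBCBACBCBACBCBBCBACBCBCBACBCBACBCBCBACBCBACBCB ⇒ CB·AC·BCB·AC·BCB·AC·BCB·CB·AC·BCB·AC·BCB·CB·AC·BCB·AC·BCB·AC·BCB·CB·AC·BCB·AC·BCB·CB·AC·BCB·AC·BCB·BCB·AC·BCB·CB·AC·BCB·AC·BCB·AC·BCB·CB·AC·BCB·AC·BCB·CB·AC·BCB·AC·BCB·AC·BCB·CB·AC·BCB·AC·BCB·CB·AC·BCB·AC·BCB
    A ↦ CB
    B ↦ BCB
    C ↦ AC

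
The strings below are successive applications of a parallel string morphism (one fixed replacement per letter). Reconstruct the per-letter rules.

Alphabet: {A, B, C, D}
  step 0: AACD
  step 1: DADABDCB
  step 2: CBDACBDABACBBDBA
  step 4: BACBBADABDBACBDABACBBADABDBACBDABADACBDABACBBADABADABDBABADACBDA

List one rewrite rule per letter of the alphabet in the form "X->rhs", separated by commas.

A->DA, B->BA, C->BD, D->CB

  step 1 ⇒ step 2: DADABDCB ⇒ CB·DA·CB·DA·BA·CB·BD·BA
    A ↦ DA
    B ↦ BA
    C ↦ BD
    D ↦ CB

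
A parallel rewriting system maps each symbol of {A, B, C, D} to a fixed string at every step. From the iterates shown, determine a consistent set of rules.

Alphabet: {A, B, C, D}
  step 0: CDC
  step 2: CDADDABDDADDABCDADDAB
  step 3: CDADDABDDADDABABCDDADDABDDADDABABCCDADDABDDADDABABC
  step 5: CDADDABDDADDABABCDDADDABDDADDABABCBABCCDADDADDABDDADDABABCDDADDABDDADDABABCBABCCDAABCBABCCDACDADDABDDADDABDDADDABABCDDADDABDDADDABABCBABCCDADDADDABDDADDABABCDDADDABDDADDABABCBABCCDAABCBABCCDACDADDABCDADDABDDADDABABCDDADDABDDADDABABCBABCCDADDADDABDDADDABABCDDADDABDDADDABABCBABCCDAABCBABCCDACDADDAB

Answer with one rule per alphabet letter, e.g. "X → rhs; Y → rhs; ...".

  step 2 ⇒ step 3: CDADDABDDADDABCDADDAB ⇒ CDA·DDA·B·DDA·DDA·B·ABC·DDA·DDA·B·DDA·DDA·B·ABC·CDA·DDA·B·DDA·DDA·B·ABC
    A ↦ B
    B ↦ ABC
    C ↦ CDA
    D ↦ DDA

A->B, B->ABC, C->CDA, D->DDA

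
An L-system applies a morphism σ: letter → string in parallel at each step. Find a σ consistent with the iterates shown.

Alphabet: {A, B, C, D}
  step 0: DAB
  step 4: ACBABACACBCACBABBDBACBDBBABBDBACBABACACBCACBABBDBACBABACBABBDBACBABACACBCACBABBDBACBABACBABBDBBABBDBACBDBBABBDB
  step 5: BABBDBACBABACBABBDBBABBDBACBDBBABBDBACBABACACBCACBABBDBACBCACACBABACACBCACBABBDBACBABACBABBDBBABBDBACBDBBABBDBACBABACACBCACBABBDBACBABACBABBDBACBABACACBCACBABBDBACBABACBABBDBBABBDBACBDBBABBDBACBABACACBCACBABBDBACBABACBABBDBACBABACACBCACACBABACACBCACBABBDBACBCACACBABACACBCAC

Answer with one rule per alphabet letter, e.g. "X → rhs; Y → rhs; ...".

  step 4 ⇒ step 5: ACBABACACBCACBABBDBACBDBBABBDBACBABACACBCACBABBDBACBABACBABBDBACBABACACBCACBABBDBACBABACBABBDBBABBDBACBDBBABBDB ⇒ BAB·BDB·AC·BAB·AC·BAB·BDB·BAB·BDB·AC·BDB·BAB·BDB·AC·BAB·AC·AC·BC·AC·BAB·BDB·AC·BC·AC·AC·BAB·AC·AC·BC·AC·BAB·BDB·AC·BAB·AC·BAB·BDB·BAB·BDB·AC·BDB·BAB·BDB·AC·BAB·AC·AC·BC·AC·BAB·BDB·AC·BAB·AC·BAB·BDB·AC·BAB·AC·AC·BC·AC·BAB·BDB·AC·BAB·AC·BAB·BDB·BAB·BDB·AC·BDB·BAB·BDB·AC·BAB·AC·AC·BC·AC·BAB·BDB·AC·BAB·AC·BAB·BDB·AC·BAB·AC·AC·BC·AC·AC·BAB·AC·AC·BC·AC·BAB·BDB·AC·BC·AC·AC·BAB·AC·AC·BC·AC
    A ↦ BAB
    B ↦ AC
    C ↦ BDB
    D ↦ BC

A->BAB, B->AC, C->BDB, D->BC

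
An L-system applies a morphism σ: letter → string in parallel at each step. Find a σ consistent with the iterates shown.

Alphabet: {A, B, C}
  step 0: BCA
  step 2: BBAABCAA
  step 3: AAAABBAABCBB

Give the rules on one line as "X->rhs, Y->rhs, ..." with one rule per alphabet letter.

  step 2 ⇒ step 3: BBAABCAA ⇒ AA·AA·B·B·AA·BC·B·B
    A ↦ B
    B ↦ AA
    C ↦ BC

A->B, B->AA, C->BC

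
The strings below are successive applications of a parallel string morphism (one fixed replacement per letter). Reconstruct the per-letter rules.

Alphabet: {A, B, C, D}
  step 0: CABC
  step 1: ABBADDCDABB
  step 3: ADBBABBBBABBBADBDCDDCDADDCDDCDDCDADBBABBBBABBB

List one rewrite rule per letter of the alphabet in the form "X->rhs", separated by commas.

  step 0 ⇒ step 1: CABC ⇒ ABB·AD·DCD·ABB
    A ↦ AD
    B ↦ DCD
    C ↦ ABB
    D ↦ B  (constrained at step 1)

A->AD, B->DCD, C->ABB, D->B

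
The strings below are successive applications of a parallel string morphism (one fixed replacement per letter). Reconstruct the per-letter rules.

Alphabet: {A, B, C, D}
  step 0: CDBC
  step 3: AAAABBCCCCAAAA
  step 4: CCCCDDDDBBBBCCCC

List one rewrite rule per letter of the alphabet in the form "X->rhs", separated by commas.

  step 3 ⇒ step 4: AAAABBCCCCAAAA ⇒ C·C·C·C·DD·DD·B·B·B·B·C·C·C·C
    A ↦ C
    B ↦ DD
    C ↦ B
    D ↦ AA  (constrained at step 0)

A->C, B->DD, C->B, D->AA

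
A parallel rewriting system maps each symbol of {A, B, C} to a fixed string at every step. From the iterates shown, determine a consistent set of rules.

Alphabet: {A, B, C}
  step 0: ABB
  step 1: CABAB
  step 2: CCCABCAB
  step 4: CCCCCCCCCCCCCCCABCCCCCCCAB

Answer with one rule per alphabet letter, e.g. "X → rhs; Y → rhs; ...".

  step 1 ⇒ step 2: CABAB ⇒ CC·C·AB·C·AB
    A ↦ C
    B ↦ AB
    C ↦ CC

A->C, B->AB, C->CC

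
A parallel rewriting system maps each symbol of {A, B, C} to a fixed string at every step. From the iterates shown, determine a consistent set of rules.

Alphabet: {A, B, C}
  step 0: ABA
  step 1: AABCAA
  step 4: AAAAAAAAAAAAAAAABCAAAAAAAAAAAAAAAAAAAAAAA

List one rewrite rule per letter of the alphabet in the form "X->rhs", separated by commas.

  step 0 ⇒ step 1: ABA ⇒ AA·BC·AA
    A ↦ AA
    B ↦ BC
    C ↦ A  (constrained at step 1)

A->AA, B->BC, C->A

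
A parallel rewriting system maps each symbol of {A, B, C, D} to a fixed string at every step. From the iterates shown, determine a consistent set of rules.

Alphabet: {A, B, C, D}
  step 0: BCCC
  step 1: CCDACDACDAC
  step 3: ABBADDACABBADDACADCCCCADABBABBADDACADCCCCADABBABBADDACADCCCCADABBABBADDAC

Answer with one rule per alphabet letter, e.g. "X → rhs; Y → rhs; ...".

A->AD, B->CC, C->DAC, D->ABB

  step 0 ⇒ step 1: BCCC ⇒ CC·DAC·DAC·DAC
    B ↦ CC
    C ↦ DAC
    A ↦ AD  (constrained at step 1)
    D ↦ ABB  (constrained at step 1)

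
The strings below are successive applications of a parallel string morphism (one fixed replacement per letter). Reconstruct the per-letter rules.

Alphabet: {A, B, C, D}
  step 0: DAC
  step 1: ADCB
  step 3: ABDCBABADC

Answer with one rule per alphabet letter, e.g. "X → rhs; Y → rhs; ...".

A->DC, B->BA, C->B, D->A

  step 0 ⇒ step 1: DAC ⇒ A·DC·B
    A ↦ DC
    C ↦ B
    D ↦ A
    B ↦ BA  (constrained at step 1)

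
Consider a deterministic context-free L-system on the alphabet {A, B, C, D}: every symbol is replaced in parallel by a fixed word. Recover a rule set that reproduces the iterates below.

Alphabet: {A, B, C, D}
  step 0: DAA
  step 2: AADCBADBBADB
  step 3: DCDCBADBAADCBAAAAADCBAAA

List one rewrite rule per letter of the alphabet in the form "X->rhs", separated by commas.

  step 2 ⇒ step 3: AADCBADBBADB ⇒ DC·DC·BA·DB·AA·DC·BA·AA·AA·DC·BA·AA
    A ↦ DC
    B ↦ AA
    C ↦ DB
    D ↦ BA

A->DC, B->AA, C->DB, D->BA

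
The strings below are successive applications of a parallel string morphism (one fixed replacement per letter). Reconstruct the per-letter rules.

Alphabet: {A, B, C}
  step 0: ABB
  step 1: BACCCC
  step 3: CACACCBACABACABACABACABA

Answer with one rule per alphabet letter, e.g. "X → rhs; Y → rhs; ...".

  step 0 ⇒ step 1: ABB ⇒ BA·CC·CC
    A ↦ BA
    B ↦ CC
    C ↦ CA  (constrained at step 1)

A->BA, B->CC, C->CA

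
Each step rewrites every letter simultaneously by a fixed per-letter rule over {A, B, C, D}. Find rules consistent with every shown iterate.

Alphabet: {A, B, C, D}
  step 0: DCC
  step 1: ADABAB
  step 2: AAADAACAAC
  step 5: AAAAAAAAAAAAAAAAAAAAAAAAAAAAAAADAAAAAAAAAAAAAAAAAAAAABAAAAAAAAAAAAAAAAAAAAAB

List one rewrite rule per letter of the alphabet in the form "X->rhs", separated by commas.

  step 1 ⇒ step 2: ADABAB ⇒ AA·AD·AA·C·AA·C
    A ↦ AA
    B ↦ C
    D ↦ AD
  step 0 ⇒ step 1: DCC ⇒ AD·AB·AB
    C ↦ AB

A->AA, B->C, C->AB, D->AD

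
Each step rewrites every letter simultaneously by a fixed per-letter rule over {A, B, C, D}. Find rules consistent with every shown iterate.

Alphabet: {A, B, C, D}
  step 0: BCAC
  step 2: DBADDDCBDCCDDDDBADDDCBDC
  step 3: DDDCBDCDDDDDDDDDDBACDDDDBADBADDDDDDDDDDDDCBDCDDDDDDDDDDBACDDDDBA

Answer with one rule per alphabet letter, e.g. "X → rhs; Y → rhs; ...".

  step 2 ⇒ step 3: DBADDDCBDCCDDDDBADDDCBDC ⇒ DDD·C·BDC·DDD·DDD·DDD·DBA·C·DDD·DBA·DBA·DDD·DDD·DDD·DDD·C·BDC·DDD·DDD·DDD·DBA·C·DDD·DBA
    A ↦ BDC
    B ↦ C
    C ↦ DBA
    D ↦ DDD

A->BDC, B->C, C->DBA, D->DDD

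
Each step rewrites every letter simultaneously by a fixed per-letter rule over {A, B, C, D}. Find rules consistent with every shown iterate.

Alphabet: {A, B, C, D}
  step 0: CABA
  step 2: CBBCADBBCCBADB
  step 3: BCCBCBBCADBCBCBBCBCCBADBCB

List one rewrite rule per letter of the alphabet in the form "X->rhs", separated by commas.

A->AD, B->CB, C->BC, D->B

  step 2 ⇒ step 3: CBBCADBBCCBADB ⇒ BC·CB·CB·BC·AD·B·CB·CB·BC·BC·CB·AD·B·CB
    A ↦ AD
    B ↦ CB
    C ↦ BC
    D ↦ B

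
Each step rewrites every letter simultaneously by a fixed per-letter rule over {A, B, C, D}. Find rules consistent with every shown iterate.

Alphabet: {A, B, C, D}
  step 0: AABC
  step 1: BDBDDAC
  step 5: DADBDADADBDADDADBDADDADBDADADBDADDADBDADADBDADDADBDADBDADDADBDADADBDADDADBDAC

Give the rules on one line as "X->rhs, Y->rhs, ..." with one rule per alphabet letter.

A->BD, B->D, C->AC, D->AD

  step 0 ⇒ step 1: AABC ⇒ BD·BD·D·AC
    A ↦ BD
    B ↦ D
    C ↦ AC
    D ↦ AD  (constrained at step 1)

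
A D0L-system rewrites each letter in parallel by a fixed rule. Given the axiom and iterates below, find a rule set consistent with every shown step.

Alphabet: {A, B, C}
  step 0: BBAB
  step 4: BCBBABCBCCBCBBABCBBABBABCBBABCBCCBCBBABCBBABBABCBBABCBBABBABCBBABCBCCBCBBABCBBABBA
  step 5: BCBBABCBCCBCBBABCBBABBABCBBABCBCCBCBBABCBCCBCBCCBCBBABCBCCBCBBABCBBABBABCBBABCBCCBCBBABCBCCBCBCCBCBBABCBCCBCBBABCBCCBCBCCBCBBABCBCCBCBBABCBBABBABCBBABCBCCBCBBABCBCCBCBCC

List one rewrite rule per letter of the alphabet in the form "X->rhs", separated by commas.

  step 4 ⇒ step 5: BCBBABCBCCBCBBABCBBABBABCBBABCBCCBCBBABCBBABBABCBBABCBBABBABCBBABCBCCBCBBABCBBABBA ⇒ BC·BBA·BC·BC·C·BC·BBA·BC·BBA·BBA·BC·BBA·BC·BC·C·BC·BBA·BC·BC·C·BC·BC·C·BC·BBA·BC·BC·C·BC·BBA·BC·BBA·BBA·BC·BBA·BC·BC·C·BC·BBA·BC·BC·C·BC·BC·C·BC·BBA·BC·BC·C·BC·BBA·BC·BC·C·BC·BC·C·BC·BBA·BC·BC·C·BC·BBA·BC·BBA·BBA·BC·BBA·BC·BC·C·BC·BBA·BC·BC·C·BC·BC·C
    A ↦ C
    B ↦ BC
    C ↦ BBA

A->C, B->BC, C->BBA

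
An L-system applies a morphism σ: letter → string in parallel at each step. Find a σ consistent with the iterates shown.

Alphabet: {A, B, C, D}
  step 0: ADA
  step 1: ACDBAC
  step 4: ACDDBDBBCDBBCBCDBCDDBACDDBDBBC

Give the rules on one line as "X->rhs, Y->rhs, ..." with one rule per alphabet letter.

  step 0 ⇒ step 1: ADA ⇒ AC·DB·AC
    A ↦ AC
    D ↦ DB
    B ↦ BC  (constrained at step 1)
    C ↦ D  (constrained at step 1)

A->AC, B->BC, C->D, D->DB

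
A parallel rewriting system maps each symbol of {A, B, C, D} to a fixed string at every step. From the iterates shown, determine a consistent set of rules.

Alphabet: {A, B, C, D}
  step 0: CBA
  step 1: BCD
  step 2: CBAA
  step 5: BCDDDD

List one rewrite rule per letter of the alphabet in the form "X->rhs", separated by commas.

  step 1 ⇒ step 2: BCD ⇒ C·B·AA
    B ↦ C
    C ↦ B
    D ↦ AA
  step 0 ⇒ step 1: CBA ⇒ B·C·D
    A ↦ D

A->D, B->C, C->B, D->AA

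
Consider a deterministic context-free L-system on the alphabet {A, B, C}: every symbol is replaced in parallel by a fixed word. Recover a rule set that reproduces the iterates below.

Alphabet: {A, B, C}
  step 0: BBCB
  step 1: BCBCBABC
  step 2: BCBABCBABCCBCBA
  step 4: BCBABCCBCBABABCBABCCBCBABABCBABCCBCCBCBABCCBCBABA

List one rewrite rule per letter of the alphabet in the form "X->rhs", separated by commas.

A->C, B->BC, C->BA

  step 1 ⇒ step 2: BCBCBABC ⇒ BC·BA·BC·BA·BC·C·BC·BA
    A ↦ C
    B ↦ BC
    C ↦ BA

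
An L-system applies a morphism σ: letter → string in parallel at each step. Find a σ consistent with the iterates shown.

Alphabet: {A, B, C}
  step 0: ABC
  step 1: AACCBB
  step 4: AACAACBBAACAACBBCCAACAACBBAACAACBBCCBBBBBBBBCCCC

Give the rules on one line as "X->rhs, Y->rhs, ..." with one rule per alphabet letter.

A->AAC, B->C, C->BB

  step 0 ⇒ step 1: ABC ⇒ AAC·C·BB
    A ↦ AAC
    B ↦ C
    C ↦ BB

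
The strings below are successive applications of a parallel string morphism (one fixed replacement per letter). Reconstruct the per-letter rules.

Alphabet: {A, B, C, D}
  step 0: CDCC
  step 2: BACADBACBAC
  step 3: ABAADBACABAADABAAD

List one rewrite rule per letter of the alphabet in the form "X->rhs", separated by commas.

A->BA, B->A, C->AD, D->C

  step 2 ⇒ step 3: BACADBACBAC ⇒ A·BA·AD·BA·C·A·BA·AD·A·BA·AD
    A ↦ BA
    B ↦ A
    C ↦ AD
    D ↦ C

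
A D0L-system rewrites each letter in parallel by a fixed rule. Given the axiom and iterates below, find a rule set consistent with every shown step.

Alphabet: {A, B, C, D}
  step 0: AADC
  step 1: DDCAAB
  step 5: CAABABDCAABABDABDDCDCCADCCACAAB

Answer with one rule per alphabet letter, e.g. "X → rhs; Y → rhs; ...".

A->D, B->C, C->AB, D->CA

  step 0 ⇒ step 1: AADC ⇒ D·D·CA·AB
    A ↦ D
    C ↦ AB
    D ↦ CA
    B ↦ C  (constrained at step 1)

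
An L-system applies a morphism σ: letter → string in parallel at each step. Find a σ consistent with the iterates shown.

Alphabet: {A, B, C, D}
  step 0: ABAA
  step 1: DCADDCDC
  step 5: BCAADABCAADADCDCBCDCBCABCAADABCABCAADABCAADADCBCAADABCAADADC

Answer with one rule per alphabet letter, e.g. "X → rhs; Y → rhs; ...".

  step 0 ⇒ step 1: ABAA ⇒ DC·AD·DC·DC
    A ↦ DC
    B ↦ AD
    C ↦ A  (constrained at step 1)
    D ↦ BC  (constrained at step 1)

A->DC, B->AD, C->A, D->BC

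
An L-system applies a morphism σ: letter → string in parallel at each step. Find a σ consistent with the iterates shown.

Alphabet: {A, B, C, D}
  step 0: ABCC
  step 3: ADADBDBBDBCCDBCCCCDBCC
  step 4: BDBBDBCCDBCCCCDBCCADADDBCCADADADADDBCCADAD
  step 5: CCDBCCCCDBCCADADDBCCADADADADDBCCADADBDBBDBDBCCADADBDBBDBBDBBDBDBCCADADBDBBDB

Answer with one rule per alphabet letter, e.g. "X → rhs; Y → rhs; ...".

  step 4 ⇒ step 5: BDBBDBCCDBCCCCDBCCADADDBCCADADADADDBCCADAD ⇒ CC·DB·CC·CC·DB·CC·AD·AD·DB·CC·AD·AD·AD·AD·DB·CC·AD·AD·B·DB·B·DB·DB·CC·AD·AD·B·DB·B·DB·B·DB·B·DB·DB·CC·AD·AD·B·DB·B·DB
    A ↦ B
    B ↦ CC
    C ↦ AD
    D ↦ DB

A->B, B->CC, C->AD, D->DB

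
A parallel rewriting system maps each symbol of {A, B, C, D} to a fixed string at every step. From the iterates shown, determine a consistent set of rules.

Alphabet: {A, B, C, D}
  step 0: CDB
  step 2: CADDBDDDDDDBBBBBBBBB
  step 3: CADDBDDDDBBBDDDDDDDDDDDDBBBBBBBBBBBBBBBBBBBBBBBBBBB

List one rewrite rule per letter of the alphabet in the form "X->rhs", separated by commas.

  step 2 ⇒ step 3: CADDBDDDDDDBBBBBBBBB ⇒ CAD·DB·DD·DD·BBB·DD·DD·DD·DD·DD·DD·BBB·BBB·BBB·BBB·BBB·BBB·BBB·BBB·BBB
    A ↦ DB
    B ↦ BBB
    C ↦ CAD
    D ↦ DD

A->DB, B->BBB, C->CAD, D->DD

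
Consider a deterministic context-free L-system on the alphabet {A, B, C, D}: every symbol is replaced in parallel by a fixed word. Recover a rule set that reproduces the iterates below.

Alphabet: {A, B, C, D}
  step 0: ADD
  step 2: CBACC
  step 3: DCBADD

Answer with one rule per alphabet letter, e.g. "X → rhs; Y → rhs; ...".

A->BA, B->C, C->D, D->B

  step 2 ⇒ step 3: CBACC ⇒ D·C·BA·D·D
    A ↦ BA
    B ↦ C
    C ↦ D
    D ↦ B  (constrained at step 0)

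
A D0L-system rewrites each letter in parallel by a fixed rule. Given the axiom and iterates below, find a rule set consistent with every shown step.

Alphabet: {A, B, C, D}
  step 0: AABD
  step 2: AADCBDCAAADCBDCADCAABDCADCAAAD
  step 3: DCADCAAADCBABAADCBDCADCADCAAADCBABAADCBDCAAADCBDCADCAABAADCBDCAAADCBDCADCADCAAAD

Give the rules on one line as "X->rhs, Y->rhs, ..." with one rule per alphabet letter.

  step 2 ⇒ step 3: AADCBDCAAADCBDCADCAABDCADCAAAD ⇒ DCA·DCA·AAD·CB·AB·AAD·CB·DCA·DCA·DCA·AAD·CB·AB·AAD·CB·DCA·AAD·CB·DCA·DCA·AB·AAD·CB·DCA·AAD·CB·DCA·DCA·DCA·AAD
    A ↦ DCA
    B ↦ AB
    C ↦ CB
    D ↦ AAD

A->DCA, B->AB, C->CB, D->AAD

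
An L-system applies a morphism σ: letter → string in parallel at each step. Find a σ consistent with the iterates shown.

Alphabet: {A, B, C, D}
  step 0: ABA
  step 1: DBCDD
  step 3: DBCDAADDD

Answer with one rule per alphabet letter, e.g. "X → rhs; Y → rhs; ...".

A->D, B->BCD, C->A, D->A

  step 0 ⇒ step 1: ABA ⇒ D·BCD·D
    A ↦ D
    B ↦ BCD
    C ↦ A  (constrained at step 1)
    D ↦ A  (constrained at step 1)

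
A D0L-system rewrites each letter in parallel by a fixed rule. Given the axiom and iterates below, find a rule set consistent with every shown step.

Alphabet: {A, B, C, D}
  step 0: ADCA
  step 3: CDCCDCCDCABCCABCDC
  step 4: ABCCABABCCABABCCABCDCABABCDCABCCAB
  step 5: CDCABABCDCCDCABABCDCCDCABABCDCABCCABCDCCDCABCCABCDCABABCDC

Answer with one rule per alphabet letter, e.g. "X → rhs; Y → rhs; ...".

A->C, B->DC, C->AB, D->CC

  step 4 ⇒ step 5: ABCCABABCCABABCCABCDCABABCDCABCCAB ⇒ C·DC·AB·AB·C·DC·C·DC·AB·AB·C·DC·C·DC·AB·AB·C·DC·AB·CC·AB·C·DC·C·DC·AB·CC·AB·C·DC·AB·AB·C·DC
    A ↦ C
    B ↦ DC
    C ↦ AB
    D ↦ CC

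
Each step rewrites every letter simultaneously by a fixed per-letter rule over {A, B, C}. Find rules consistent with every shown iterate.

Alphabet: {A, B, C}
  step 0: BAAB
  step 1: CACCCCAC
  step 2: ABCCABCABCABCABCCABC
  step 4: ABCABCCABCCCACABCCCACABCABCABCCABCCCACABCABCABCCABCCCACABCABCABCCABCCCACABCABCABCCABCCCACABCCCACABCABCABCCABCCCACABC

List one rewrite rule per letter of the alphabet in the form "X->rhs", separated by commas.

  step 1 ⇒ step 2: CACCCCAC ⇒ ABC·C·ABC·ABC·ABC·ABC·C·ABC
    A ↦ C
    C ↦ ABC
  step 0 ⇒ step 1: BAAB ⇒ CAC·C·C·CAC
    B ↦ CAC

A->C, B->CAC, C->ABC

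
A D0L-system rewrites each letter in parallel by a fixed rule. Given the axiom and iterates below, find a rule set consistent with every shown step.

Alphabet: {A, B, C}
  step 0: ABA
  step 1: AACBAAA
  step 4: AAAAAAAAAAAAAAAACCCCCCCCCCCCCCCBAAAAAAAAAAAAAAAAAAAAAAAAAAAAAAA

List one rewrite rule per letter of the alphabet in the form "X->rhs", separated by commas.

  step 0 ⇒ step 1: ABA ⇒ AA·CBA·AA
    A ↦ AA
    B ↦ CBA
    C ↦ CC  (constrained at step 1)

A->AA, B->CBA, C->CC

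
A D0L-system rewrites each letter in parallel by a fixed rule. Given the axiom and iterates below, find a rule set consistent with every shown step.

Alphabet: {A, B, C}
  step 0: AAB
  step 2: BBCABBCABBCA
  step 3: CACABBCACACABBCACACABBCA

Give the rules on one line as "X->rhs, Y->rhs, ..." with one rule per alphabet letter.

  step 2 ⇒ step 3: BBCABBCABBCA ⇒ CA·CA·BB·CA·CA·CA·BB·CA·CA·CA·BB·CA
    A ↦ CA
    B ↦ CA
    C ↦ BB

A->CA, B->CA, C->BB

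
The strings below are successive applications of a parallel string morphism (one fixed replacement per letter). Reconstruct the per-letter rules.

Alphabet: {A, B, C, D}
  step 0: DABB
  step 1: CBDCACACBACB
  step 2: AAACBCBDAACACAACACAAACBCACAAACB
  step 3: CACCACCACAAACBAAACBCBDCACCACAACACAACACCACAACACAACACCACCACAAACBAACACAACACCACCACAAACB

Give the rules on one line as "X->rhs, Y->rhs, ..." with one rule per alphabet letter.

  step 2 ⇒ step 3: AAACBCBDAACACAACACAAACBCACAAACB ⇒ CAC·CAC·CAC·AA·ACB·AA·ACB·CBD·CAC·CAC·AA·CAC·AA·CAC·CAC·AA·CAC·AA·CAC·CAC·CAC·AA·ACB·AA·CAC·AA·CAC·CAC·CAC·AA·ACB
    A ↦ CAC
    B ↦ ACB
    C ↦ AA
    D ↦ CBD

A->CAC, B->ACB, C->AA, D->CBD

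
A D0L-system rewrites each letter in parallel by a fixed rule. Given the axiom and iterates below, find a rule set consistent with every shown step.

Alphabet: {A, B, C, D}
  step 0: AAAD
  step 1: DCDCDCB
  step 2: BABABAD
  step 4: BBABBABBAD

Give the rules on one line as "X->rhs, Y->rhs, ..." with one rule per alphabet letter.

A->DC, B->D, C->A, D->B

  step 1 ⇒ step 2: DCDCDCB ⇒ B·A·B·A·B·A·D
    B ↦ D
    C ↦ A
    D ↦ B
  step 0 ⇒ step 1: AAAD ⇒ DC·DC·DC·B
    A ↦ DC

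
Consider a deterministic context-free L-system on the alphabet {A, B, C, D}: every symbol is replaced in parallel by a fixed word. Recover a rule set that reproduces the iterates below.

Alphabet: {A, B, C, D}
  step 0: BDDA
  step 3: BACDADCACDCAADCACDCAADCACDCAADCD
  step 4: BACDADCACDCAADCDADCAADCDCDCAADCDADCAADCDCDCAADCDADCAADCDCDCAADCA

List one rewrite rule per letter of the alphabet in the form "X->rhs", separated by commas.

A->CD, B->BA, C->AD, D->CA

  step 3 ⇒ step 4: BACDADCACDCAADCACDCAADCACDCAADCD ⇒ BA·CD·AD·CA·CD·CA·AD·CD·AD·CA·AD·CD·CD·CA·AD·CD·AD·CA·AD·CD·CD·CA·AD·CD·AD·CA·AD·CD·CD·CA·AD·CA
    A ↦ CD
    B ↦ BA
    C ↦ AD
    D ↦ CA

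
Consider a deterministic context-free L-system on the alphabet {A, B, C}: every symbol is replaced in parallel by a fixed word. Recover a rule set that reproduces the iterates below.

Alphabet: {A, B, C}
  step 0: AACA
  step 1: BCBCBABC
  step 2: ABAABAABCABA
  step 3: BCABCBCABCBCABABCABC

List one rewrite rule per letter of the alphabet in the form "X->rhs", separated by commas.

  step 2 ⇒ step 3: ABAABAABCABA ⇒ BC·A·BC·BC·A·BC·BC·A·BA·BC·A·BC
    A ↦ BC
    B ↦ A
    C ↦ BA

A->BC, B->A, C->BA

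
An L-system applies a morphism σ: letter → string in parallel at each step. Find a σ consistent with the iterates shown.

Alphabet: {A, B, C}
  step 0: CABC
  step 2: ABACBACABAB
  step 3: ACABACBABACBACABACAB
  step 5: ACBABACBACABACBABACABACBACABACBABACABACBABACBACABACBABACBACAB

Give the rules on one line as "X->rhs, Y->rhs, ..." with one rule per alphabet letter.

  step 2 ⇒ step 3: ABACBACABAB ⇒ AC·AB·AC·B·AB·AC·B·AC·AB·AC·AB
    A ↦ AC
    B ↦ AB
    C ↦ B

A->AC, B->AB, C->B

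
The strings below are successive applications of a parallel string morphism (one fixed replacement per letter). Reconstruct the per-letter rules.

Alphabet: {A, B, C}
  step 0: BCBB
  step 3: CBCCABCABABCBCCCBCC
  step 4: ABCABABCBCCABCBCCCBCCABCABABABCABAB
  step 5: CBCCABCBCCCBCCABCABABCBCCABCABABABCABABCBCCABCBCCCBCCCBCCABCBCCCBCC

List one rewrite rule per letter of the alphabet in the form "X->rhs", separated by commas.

A->CBC, B->C, C->AB

  step 4 ⇒ step 5: ABCABABCBCCABCBCCCBCCABCABABABCABAB ⇒ CBC·C·AB·CBC·C·CBC·C·AB·C·AB·AB·CBC·C·AB·C·AB·AB·AB·C·AB·AB·CBC·C·AB·CBC·C·CBC·C·CBC·C·AB·CBC·C·CBC·C
    A ↦ CBC
    B ↦ C
    C ↦ AB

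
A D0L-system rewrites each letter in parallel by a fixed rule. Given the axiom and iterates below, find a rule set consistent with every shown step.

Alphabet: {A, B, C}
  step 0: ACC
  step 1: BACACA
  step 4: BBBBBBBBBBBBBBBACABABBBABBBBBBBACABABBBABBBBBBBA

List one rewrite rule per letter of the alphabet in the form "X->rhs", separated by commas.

  step 0 ⇒ step 1: ACC ⇒ BA·CA·CA
    A ↦ BA
    C ↦ CA
    B ↦ BB  (constrained at step 1)

A->BA, B->BB, C->CA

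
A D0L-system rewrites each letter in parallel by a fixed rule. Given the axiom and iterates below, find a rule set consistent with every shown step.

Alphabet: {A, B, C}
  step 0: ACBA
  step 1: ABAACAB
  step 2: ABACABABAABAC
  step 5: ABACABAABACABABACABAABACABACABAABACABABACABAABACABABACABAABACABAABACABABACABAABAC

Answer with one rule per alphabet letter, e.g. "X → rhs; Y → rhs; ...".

A->AB, B->AC, C->A

  step 1 ⇒ step 2: ABAACAB ⇒ AB·AC·AB·AB·A·AB·AC
    A ↦ AB
    B ↦ AC
    C ↦ A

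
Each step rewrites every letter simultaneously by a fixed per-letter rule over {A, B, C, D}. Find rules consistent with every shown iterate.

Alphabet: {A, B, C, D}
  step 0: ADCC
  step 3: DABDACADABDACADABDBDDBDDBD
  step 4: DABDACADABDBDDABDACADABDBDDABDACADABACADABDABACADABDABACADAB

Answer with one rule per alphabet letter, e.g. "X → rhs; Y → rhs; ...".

A->D, B->ACA, C->B, D->DAB

  step 3 ⇒ step 4: DABDACADABDACADABDBDDBDDBD ⇒ DAB·D·ACA·DAB·D·B·D·DAB·D·ACA·DAB·D·B·D·DAB·D·ACA·DAB·ACA·DAB·DAB·ACA·DAB·DAB·ACA·DAB
    A ↦ D
    B ↦ ACA
    C ↦ B
    D ↦ DAB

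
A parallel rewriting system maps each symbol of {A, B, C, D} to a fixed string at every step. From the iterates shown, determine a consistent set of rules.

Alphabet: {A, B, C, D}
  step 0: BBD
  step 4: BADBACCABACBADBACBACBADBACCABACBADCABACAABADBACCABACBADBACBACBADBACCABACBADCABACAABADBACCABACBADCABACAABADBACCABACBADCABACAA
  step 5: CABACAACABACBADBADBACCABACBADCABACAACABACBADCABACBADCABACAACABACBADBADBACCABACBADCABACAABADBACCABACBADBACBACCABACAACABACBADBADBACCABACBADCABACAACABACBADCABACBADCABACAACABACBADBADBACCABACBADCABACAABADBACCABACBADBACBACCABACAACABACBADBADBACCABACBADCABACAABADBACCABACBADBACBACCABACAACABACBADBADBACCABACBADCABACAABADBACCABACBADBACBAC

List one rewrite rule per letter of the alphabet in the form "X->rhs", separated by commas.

  step 4 ⇒ step 5: BADBACCABACBADBACBACBADBACCABACBADCABACAABADBACCABACBADBACBACBADBACCABACBADCABACAABADBACCABACBADCABACAABADBACCABACBADCABACAA ⇒ CA·BAC·AA·CA·BAC·BAD·BAD·BAC·CA·BAC·BAD·CA·BAC·AA·CA·BAC·BAD·CA·BAC·BAD·CA·BAC·AA·CA·BAC·BAD·BAD·BAC·CA·BAC·BAD·CA·BAC·AA·BAD·BAC·CA·BAC·BAD·BAC·BAC·CA·BAC·AA·CA·BAC·BAD·BAD·BAC·CA·BAC·BAD·CA·BAC·AA·CA·BAC·BAD·CA·BAC·BAD·CA·BAC·AA·CA·BAC·BAD·BAD·BAC·CA·BAC·BAD·CA·BAC·AA·BAD·BAC·CA·BAC·BAD·BAC·BAC·CA·BAC·AA·CA·BAC·BAD·BAD·BAC·CA·BAC·BAD·CA·BAC·AA·BAD·BAC·CA·BAC·BAD·BAC·BAC·CA·BAC·AA·CA·BAC·BAD·BAD·BAC·CA·BAC·BAD·CA·BAC·AA·BAD·BAC·CA·BAC·BAD·BAC·BAC
    A ↦ BAC
    B ↦ CA
    C ↦ BAD
    D ↦ AA

A->BAC, B->CA, C->BAD, D->AA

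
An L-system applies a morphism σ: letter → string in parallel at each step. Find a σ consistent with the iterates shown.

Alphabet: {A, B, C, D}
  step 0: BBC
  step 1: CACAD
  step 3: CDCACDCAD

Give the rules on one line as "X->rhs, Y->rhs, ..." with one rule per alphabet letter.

  step 0 ⇒ step 1: BBC ⇒ CA·CA·D
    B ↦ CA
    C ↦ D
    A ↦ CB  (constrained at step 1)
    D ↦ C  (constrained at step 1)

A->CB, B->CA, C->D, D->C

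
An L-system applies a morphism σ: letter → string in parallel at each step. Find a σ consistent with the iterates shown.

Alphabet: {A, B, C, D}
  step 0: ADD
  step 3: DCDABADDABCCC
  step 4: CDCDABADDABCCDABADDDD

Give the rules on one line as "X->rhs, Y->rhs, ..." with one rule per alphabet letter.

  step 3 ⇒ step 4: DCDABADDABCCC ⇒ C·D·C·DAB·AD·DAB·C·C·DAB·AD·D·D·D
    A ↦ DAB
    B ↦ AD
    C ↦ D
    D ↦ C

A->DAB, B->AD, C->D, D->C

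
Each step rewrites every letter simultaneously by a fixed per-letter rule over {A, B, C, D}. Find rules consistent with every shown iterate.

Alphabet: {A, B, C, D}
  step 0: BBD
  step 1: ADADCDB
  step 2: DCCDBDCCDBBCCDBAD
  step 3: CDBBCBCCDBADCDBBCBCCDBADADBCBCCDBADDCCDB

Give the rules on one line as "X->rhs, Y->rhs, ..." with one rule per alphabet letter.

A->DC, B->AD, C->BC, D->CDB

  step 2 ⇒ step 3: DCCDBDCCDBBCCDBAD ⇒ CDB·BC·BC·CDB·AD·CDB·BC·BC·CDB·AD·AD·BC·BC·CDB·AD·DC·CDB
    A ↦ DC
    B ↦ AD
    C ↦ BC
    D ↦ CDB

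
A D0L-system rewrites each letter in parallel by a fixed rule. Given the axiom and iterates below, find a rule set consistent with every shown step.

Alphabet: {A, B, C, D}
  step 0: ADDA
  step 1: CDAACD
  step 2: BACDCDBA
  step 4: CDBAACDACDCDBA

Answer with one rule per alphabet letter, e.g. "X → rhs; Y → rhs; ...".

A->CD, B->A, C->B, D->A

  step 1 ⇒ step 2: CDAACD ⇒ B·A·CD·CD·B·A
    A ↦ CD
    C ↦ B
    D ↦ A
    B ↦ A  (constrained at step 2)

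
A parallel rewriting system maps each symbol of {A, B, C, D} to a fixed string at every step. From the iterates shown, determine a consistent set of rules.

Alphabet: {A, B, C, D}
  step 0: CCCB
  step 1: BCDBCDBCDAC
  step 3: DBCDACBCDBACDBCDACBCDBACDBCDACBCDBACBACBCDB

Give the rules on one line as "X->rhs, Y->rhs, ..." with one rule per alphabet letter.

  step 0 ⇒ step 1: CCCB ⇒ BCD·BCD·BCD·AC
    B ↦ AC
    C ↦ BCD
    A ↦ D  (constrained at step 1)
    D ↦ B  (constrained at step 1)

A->D, B->AC, C->BCD, D->B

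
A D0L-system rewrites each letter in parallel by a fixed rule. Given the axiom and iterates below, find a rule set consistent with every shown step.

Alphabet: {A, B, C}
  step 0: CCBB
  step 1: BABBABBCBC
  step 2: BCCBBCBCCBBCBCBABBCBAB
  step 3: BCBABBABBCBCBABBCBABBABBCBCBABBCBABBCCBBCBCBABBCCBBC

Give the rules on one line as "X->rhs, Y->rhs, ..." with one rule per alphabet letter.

  step 2 ⇒ step 3: BCCBBCBCCBBCBCBABBCBAB ⇒ BC·BAB·BAB·BC·BC·BAB·BC·BAB·BAB·BC·BC·BAB·BC·BAB·BC·CB·BC·BC·BAB·BC·CB·BC
    A ↦ CB
    B ↦ BC
    C ↦ BAB

A->CB, B->BC, C->BAB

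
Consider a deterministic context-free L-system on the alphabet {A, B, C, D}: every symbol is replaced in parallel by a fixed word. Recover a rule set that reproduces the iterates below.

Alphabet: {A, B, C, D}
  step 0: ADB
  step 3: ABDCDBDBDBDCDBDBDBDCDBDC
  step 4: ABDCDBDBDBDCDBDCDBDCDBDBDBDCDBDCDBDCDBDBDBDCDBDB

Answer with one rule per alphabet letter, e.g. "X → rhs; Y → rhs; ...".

  step 3 ⇒ step 4: ABDCDBDBDBDCDBDBDBDCDBDC ⇒ AB·DC·DB·DB·DB·DC·DB·DC·DB·DC·DB·DB·DB·DC·DB·DC·DB·DC·DB·DB·DB·DC·DB·DB
    A ↦ AB
    B ↦ DC
    C ↦ DB
    D ↦ DB

A->AB, B->DC, C->DB, D->DB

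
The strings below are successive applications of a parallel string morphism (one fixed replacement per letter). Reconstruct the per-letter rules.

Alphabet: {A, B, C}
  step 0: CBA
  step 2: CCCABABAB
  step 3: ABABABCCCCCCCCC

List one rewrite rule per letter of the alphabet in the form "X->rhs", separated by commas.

  step 2 ⇒ step 3: CCCABABAB ⇒ AB·AB·AB·C·CC·C·CC·C·CC
    A ↦ C
    B ↦ CC
    C ↦ AB

A->C, B->CC, C->AB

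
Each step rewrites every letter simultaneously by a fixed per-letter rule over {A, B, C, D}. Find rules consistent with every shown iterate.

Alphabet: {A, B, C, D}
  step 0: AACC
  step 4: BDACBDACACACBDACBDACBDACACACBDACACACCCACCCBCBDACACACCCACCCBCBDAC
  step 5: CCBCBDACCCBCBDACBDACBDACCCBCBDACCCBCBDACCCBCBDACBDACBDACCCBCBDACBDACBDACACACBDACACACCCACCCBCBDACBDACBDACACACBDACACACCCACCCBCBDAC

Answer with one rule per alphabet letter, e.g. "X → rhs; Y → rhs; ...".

A->BD, B->CC, C->AC, D->BC

  step 4 ⇒ step 5: BDACBDACACACBDACBDACBDACACACBDACACACCCACCCBCBDACACACCCACCCBCBDAC ⇒ CC·BC·BD·AC·CC·BC·BD·AC·BD·AC·BD·AC·CC·BC·BD·AC·CC·BC·BD·AC·CC·BC·BD·AC·BD·AC·BD·AC·CC·BC·BD·AC·BD·AC·BD·AC·AC·AC·BD·AC·AC·AC·CC·AC·CC·BC·BD·AC·BD·AC·BD·AC·AC·AC·BD·AC·AC·AC·CC·AC·CC·BC·BD·AC
    A ↦ BD
    B ↦ CC
    C ↦ AC
    D ↦ BC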